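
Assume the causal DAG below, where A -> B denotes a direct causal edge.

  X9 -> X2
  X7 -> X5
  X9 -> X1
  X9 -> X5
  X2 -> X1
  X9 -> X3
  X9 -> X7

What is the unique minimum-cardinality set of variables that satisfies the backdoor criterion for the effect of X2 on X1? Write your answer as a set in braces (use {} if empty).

Variables eligible for adjustment (non-descendants of X2, excluding X2 and X1): {X3, X5, X7, X9}.
Backdoor paths from X2 to X1:
  P1: X2 <- X9 -> X1
The empty set is not sufficient: P1 (X2 <- X9 -> X1) has no collider blocking it and no conditioned non-collider, so it is open.
Try {X9}:
  P1: blocked at fork node X9 ∈ conditioning set.
{X9} contains no descendant of X2 and blocks every backdoor path.
No other singleton works — e.g. {X7} leaves P1 open — so {X9} is the unique smallest valid adjustment set.

{X9}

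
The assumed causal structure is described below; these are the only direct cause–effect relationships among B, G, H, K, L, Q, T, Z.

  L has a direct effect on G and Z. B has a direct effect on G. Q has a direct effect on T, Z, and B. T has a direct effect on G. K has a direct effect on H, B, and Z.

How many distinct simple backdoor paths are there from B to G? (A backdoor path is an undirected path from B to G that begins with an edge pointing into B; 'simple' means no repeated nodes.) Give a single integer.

A backdoor path from B to G is any simple undirected path whose first edge points into B (i.e. leaves B via a parent).
Parents of B: {K, Q}.
Enumerating:
  P1: B <- Q -> T -> G
  P2: B <- Q -> Z <- L -> G
  P3: B <- K -> Z <- Q -> T -> G
  P4: B <- K -> Z <- L -> G
That exhausts the simple backdoor paths. Count: 4.

4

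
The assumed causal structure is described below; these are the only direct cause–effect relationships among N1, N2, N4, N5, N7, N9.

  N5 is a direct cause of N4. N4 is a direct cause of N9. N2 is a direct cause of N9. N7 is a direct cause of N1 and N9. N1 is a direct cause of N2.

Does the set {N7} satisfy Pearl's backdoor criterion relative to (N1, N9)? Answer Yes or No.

Yes

Backdoor paths from N1 to N9 (paths whose first edge points into N1):
  P1: N1 <- N7 -> N9
Condition 1 (no descendant of N1 in the set): holds — descendants of N1 are {N2, N9}; none are in {N7}.
Condition 2 (every backdoor path blocked by {N7}):
  P1: blocked at fork node N7 ∈ conditioning set.
{N7} satisfies the backdoor criterion.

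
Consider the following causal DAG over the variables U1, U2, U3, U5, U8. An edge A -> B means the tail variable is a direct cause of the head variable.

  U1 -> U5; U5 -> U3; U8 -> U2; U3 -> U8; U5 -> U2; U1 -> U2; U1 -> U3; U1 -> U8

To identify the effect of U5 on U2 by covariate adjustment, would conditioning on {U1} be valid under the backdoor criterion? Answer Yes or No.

Yes

Backdoor paths from U5 to U2 (paths whose first edge points into U5):
  P1: U5 <- U1 -> U3 -> U8 -> U2
  P2: U5 <- U1 -> U8 -> U2
  P3: U5 <- U1 -> U2
Condition 1 (no descendant of U5 in the set): holds — descendants of U5 are {U2, U3, U8}; none are in {U1}.
Condition 2 (every backdoor path blocked by {U1}):
  P1: blocked at fork node U1 ∈ conditioning set.
  P2: blocked at fork node U1 ∈ conditioning set.
  P3: blocked at fork node U1 ∈ conditioning set.
{U1} satisfies the backdoor criterion.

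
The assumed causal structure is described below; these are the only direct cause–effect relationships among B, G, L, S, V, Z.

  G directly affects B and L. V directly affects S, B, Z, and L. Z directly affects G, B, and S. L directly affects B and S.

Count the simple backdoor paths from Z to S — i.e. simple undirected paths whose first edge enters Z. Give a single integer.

4

A backdoor path from Z to S is any simple undirected path whose first edge points into Z (i.e. leaves Z via a parent).
Parents of Z: {V}.
Enumerating:
  P1: Z <- V -> L -> S
  P2: Z <- V -> B <- G -> L -> S
  P3: Z <- V -> B <- L -> S
  P4: Z <- V -> S
That exhausts the simple backdoor paths. Count: 4.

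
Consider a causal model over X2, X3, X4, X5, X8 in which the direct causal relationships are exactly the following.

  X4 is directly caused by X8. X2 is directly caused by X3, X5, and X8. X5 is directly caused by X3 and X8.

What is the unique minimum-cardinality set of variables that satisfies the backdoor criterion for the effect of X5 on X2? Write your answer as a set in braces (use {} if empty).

{X3, X8}

Variables eligible for adjustment (non-descendants of X5, excluding X5 and X2): {X3, X4, X8}.
Backdoor paths from X5 to X2:
  P1: X5 <- X8 -> X2
  P2: X5 <- X3 -> X2
The empty set is not sufficient: P1 (X5 <- X8 -> X2) has no collider blocking it and no conditioned non-collider, so it is open.
Try {X3, X8}:
  P1: blocked at fork node X8 ∈ conditioning set.
  P2: blocked at fork node X3 ∈ conditioning set.
{X3, X8} contains no descendant of X5 and blocks every backdoor path.
Every element of {X3, X8} is needed (dropping X3 leaves P2 open; dropping X8 leaves P1 open), so no proper subset is valid.
Among all size-2 subsets of the eligible variables, only {X3, X8} blocks every backdoor path, so it is the unique smallest valid adjustment set.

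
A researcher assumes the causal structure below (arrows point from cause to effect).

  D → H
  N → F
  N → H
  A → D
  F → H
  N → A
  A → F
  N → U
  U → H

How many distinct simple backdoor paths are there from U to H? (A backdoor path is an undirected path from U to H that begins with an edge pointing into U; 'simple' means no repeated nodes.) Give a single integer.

5

A backdoor path from U to H is any simple undirected path whose first edge points into U (i.e. leaves U via a parent).
Parents of U: {N}.
Enumerating:
  P1: U <- N -> A -> D -> H
  P2: U <- N -> A -> F -> H
  P3: U <- N -> F <- A -> D -> H
  P4: U <- N -> F -> H
  P5: U <- N -> H
That exhausts the simple backdoor paths. Count: 5.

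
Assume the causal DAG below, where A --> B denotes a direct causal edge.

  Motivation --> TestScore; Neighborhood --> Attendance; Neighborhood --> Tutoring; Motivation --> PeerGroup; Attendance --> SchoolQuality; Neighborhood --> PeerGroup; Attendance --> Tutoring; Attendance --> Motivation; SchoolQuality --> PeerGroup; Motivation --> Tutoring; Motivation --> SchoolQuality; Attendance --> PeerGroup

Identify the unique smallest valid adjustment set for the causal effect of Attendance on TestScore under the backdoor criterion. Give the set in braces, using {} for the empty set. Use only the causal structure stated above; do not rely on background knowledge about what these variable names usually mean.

{}

Variables eligible for adjustment (non-descendants of Attendance, excluding Attendance and TestScore): {Neighborhood}.
Backdoor paths from Attendance to TestScore:
  P1: Attendance <- Neighborhood -> Tutoring <- Motivation -> TestScore
  P2: Attendance <- Neighborhood -> PeerGroup <- Motivation -> TestScore
  P3: Attendance <- Neighborhood -> PeerGroup <- SchoolQuality <- Motivation -> TestScore
Each backdoor path contains an unconditioned collider, so every path is already blocked with the empty conditioning set:
  P1: blocked at collider Tutoring (neither it nor any descendant is in the conditioning set).
  P2: blocked at collider PeerGroup (neither it nor any descendant is in the conditioning set).
  P3: blocked at collider PeerGroup (neither it nor any descendant is in the conditioning set).
The empty set is therefore the unique smallest valid set.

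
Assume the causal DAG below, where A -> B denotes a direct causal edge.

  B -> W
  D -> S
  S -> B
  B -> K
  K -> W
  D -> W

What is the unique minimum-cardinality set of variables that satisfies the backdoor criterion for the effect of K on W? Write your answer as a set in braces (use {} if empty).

{B}

Variables eligible for adjustment (non-descendants of K, excluding K and W): {B, D, S}.
Backdoor paths from K to W:
  P1: K <- B <- S <- D -> W
  P2: K <- B -> W
The empty set is not sufficient: P1 (K <- B <- S <- D -> W) has no collider blocking it and no conditioned non-collider, so it is open.
Try {B}:
  P1: blocked at chain node B ∈ conditioning set.
  P2: blocked at fork node B ∈ conditioning set.
{B} contains no descendant of K and blocks every backdoor path.
No other singleton works — e.g. {D} leaves P2 open — so {B} is the unique smallest valid adjustment set.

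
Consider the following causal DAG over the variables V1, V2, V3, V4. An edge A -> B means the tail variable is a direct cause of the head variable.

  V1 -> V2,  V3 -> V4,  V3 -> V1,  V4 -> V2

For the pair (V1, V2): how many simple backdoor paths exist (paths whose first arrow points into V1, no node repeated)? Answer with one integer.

1

A backdoor path from V1 to V2 is any simple undirected path whose first edge points into V1 (i.e. leaves V1 via a parent).
Parents of V1: {V3}.
Enumerating:
  P1: V1 <- V3 -> V4 -> V2
That exhausts the simple backdoor paths. Count: 1.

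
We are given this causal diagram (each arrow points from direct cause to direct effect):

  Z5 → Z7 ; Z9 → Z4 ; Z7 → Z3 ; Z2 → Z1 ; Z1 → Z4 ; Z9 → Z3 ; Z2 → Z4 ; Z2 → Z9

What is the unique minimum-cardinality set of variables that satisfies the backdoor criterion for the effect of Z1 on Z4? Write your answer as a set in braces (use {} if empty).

{Z2}

Variables eligible for adjustment (non-descendants of Z1, excluding Z1 and Z4): {Z2, Z3, Z5, Z7, Z9}.
Backdoor paths from Z1 to Z4:
  P1: Z1 <- Z2 -> Z9 -> Z4
  P2: Z1 <- Z2 -> Z4
The empty set is not sufficient: P1 (Z1 <- Z2 -> Z9 -> Z4) has no collider blocking it and no conditioned non-collider, so it is open.
Try {Z2}:
  P1: blocked at fork node Z2 ∈ conditioning set.
  P2: blocked at fork node Z2 ∈ conditioning set.
{Z2} contains no descendant of Z1 and blocks every backdoor path.
No other singleton works — e.g. {Z9} leaves P2 open — so {Z2} is the unique smallest valid adjustment set.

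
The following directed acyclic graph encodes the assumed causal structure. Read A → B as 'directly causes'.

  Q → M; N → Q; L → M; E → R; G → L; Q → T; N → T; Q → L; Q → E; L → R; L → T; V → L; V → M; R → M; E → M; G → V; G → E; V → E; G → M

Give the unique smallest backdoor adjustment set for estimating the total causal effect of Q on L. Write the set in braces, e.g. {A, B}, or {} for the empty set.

{}

Variables eligible for adjustment (non-descendants of Q, excluding Q and L): {G, N, V}.
Backdoor paths from Q to L:
  P1: Q <- N -> T <- L
Each backdoor path contains an unconditioned collider, so every path is already blocked with the empty conditioning set:
  P1: blocked at collider T (neither it nor any descendant is in the conditioning set).
The empty set is therefore the unique smallest valid set.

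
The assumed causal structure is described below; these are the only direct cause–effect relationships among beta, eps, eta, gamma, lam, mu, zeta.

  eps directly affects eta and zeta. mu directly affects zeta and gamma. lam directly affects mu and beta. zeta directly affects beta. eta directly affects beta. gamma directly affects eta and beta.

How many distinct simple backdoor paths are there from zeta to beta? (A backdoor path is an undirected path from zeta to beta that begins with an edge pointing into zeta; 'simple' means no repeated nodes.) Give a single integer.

6

A backdoor path from zeta to beta is any simple undirected path whose first edge points into zeta (i.e. leaves zeta via a parent).
Parents of zeta: {eps, mu}.
Enumerating:
  P1: zeta <- eps -> eta <- gamma <- mu <- lam -> beta
  P2: zeta <- eps -> eta <- gamma -> beta
  P3: zeta <- eps -> eta -> beta
  P4: zeta <- mu <- lam -> beta
  P5: zeta <- mu -> gamma -> eta -> beta
  P6: zeta <- mu -> gamma -> beta
That exhausts the simple backdoor paths. Count: 6.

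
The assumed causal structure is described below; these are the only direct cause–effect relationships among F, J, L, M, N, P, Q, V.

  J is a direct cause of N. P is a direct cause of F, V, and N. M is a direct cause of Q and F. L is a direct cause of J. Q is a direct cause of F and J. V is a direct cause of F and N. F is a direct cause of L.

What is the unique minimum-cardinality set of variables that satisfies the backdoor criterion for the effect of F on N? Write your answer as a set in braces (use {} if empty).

Variables eligible for adjustment (non-descendants of F, excluding F and N): {M, P, Q, V}.
Backdoor paths from F to N:
  P1: F <- P -> V -> N
  P2: F <- P -> N
  P3: F <- V <- P -> N
  P4: F <- V -> N
  P5: F <- M -> Q -> J -> N
  P6: F <- Q -> J -> N
The empty set is not sufficient: P1 (F <- P -> V -> N) has no collider blocking it and no conditioned non-collider, so it is open.
Try {P, Q, V}:
  P1: blocked at fork node P ∈ conditioning set.
  P2: blocked at fork node P ∈ conditioning set.
  P3: blocked at chain node V ∈ conditioning set.
  P4: blocked at fork node V ∈ conditioning set.
  P5: blocked at chain node Q ∈ conditioning set.
  P6: blocked at fork node Q ∈ conditioning set.
{P, Q, V} contains no descendant of F and blocks every backdoor path.
Every element of {P, Q, V} is needed (dropping P leaves P2 open; dropping Q leaves P5 open; dropping V leaves P4 open), so no proper subset is valid.
Among all size-3 subsets of the eligible variables, only {P, Q, V} blocks every backdoor path, so it is the unique smallest valid adjustment set.

{P, Q, V}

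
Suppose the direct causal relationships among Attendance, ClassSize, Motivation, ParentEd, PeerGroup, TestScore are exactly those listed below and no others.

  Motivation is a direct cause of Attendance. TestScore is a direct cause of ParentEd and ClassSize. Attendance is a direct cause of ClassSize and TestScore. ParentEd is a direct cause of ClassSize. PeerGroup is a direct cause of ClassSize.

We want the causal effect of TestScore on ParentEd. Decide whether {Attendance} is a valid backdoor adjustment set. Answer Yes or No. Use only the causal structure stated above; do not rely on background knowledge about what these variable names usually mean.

Yes

Backdoor paths from TestScore to ParentEd (paths whose first edge points into TestScore):
  P1: TestScore <- Attendance -> ClassSize <- ParentEd
Condition 1 (no descendant of TestScore in the set): holds — descendants of TestScore are {ClassSize, ParentEd}; none are in {Attendance}.
Condition 2 (every backdoor path blocked by {Attendance}):
  P1: blocked at fork node Attendance ∈ conditioning set.
{Attendance} satisfies the backdoor criterion.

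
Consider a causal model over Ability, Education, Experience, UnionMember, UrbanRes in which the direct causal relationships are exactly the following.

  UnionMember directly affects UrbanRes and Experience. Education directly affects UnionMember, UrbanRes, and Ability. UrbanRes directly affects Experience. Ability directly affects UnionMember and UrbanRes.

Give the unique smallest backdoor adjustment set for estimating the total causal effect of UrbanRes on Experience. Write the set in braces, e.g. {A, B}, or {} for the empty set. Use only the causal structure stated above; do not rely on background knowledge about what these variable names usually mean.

{UnionMember}

Variables eligible for adjustment (non-descendants of UrbanRes, excluding UrbanRes and Experience): {Ability, Education, UnionMember}.
Backdoor paths from UrbanRes to Experience:
  P1: UrbanRes <- Education -> Ability -> UnionMember -> Experience
  P2: UrbanRes <- Education -> UnionMember -> Experience
  P3: UrbanRes <- Ability <- Education -> UnionMember -> Experience
  P4: UrbanRes <- Ability -> UnionMember -> Experience
  P5: UrbanRes <- UnionMember -> Experience
The empty set is not sufficient: P1 (UrbanRes <- Education -> Ability -> UnionMember -> Experience) has no collider blocking it and no conditioned non-collider, so it is open.
Try {UnionMember}:
  P1: blocked at chain node UnionMember ∈ conditioning set.
  P2: blocked at chain node UnionMember ∈ conditioning set.
  P3: blocked at chain node UnionMember ∈ conditioning set.
  P4: blocked at chain node UnionMember ∈ conditioning set.
  P5: blocked at fork node UnionMember ∈ conditioning set.
{UnionMember} contains no descendant of UrbanRes and blocks every backdoor path.
No other singleton works — e.g. {Education} leaves P4 open — so {UnionMember} is the unique smallest valid adjustment set.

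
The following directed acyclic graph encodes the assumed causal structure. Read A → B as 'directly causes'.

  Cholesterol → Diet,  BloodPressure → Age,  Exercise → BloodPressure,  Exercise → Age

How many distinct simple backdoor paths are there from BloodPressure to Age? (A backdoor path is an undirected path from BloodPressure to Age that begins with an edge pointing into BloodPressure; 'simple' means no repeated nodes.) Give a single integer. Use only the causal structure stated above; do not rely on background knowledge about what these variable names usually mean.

1

A backdoor path from BloodPressure to Age is any simple undirected path whose first edge points into BloodPressure (i.e. leaves BloodPressure via a parent).
Parents of BloodPressure: {Exercise}.
Enumerating:
  P1: BloodPressure <- Exercise -> Age
That exhausts the simple backdoor paths. Count: 1.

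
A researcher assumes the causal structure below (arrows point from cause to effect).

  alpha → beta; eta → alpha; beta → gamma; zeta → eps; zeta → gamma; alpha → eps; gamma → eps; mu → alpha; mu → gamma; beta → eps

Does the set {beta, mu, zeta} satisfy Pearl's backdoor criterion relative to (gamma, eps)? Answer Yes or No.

Backdoor paths from gamma to eps (paths whose first edge points into gamma):
  P1: gamma <- mu -> alpha -> beta -> eps
  P2: gamma <- mu -> alpha -> eps
  P3: gamma <- zeta -> eps
  P4: gamma <- beta <- alpha -> eps
  P5: gamma <- beta -> eps
Condition 1 (no descendant of gamma in the set): holds — descendants of gamma are {eps}; none are in {beta, mu, zeta}.
Condition 2 (every backdoor path blocked by {beta, mu, zeta}):
  P1: blocked at fork node mu ∈ conditioning set.
  P2: blocked at fork node mu ∈ conditioning set.
  P3: blocked at fork node zeta ∈ conditioning set.
  P4: blocked at chain node beta ∈ conditioning set.
  P5: blocked at fork node beta ∈ conditioning set.
{beta, mu, zeta} satisfies the backdoor criterion.

Yes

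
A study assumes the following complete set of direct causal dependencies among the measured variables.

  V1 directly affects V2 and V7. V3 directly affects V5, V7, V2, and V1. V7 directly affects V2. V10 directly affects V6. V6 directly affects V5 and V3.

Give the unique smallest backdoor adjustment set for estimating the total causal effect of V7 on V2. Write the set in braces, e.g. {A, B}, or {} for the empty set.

{V1, V3}

Variables eligible for adjustment (non-descendants of V7, excluding V7 and V2): {V1, V10, V3, V5, V6}.
Backdoor paths from V7 to V2:
  P1: V7 <- V3 -> V1 -> V2
  P2: V7 <- V3 -> V2
  P3: V7 <- V1 <- V3 -> V2
  P4: V7 <- V1 -> V2
The empty set is not sufficient: P1 (V7 <- V3 -> V1 -> V2) has no collider blocking it and no conditioned non-collider, so it is open.
Try {V1, V3}:
  P1: blocked at fork node V3 ∈ conditioning set.
  P2: blocked at fork node V3 ∈ conditioning set.
  P3: blocked at chain node V1 ∈ conditioning set.
  P4: blocked at fork node V1 ∈ conditioning set.
{V1, V3} contains no descendant of V7 and blocks every backdoor path.
Every element of {V1, V3} is needed (dropping V1 leaves P4 open; dropping V3 leaves P2 open), so no proper subset is valid.
Among all size-2 subsets of the eligible variables, only {V1, V3} blocks every backdoor path, so it is the unique smallest valid adjustment set.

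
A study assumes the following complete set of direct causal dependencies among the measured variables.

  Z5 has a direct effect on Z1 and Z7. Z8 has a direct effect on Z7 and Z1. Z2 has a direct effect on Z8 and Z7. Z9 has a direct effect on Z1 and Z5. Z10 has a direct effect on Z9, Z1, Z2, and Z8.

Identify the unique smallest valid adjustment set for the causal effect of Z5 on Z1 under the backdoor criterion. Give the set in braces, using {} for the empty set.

Variables eligible for adjustment (non-descendants of Z5, excluding Z5 and Z1): {Z10, Z2, Z8, Z9}.
Backdoor paths from Z5 to Z1:
  P1: Z5 <- Z9 <- Z10 -> Z2 -> Z8 -> Z1
  P2: Z5 <- Z9 <- Z10 -> Z2 -> Z7 <- Z8 -> Z1
  P3: Z5 <- Z9 <- Z10 -> Z8 -> Z1
  P4: Z5 <- Z9 <- Z10 -> Z1
  P5: Z5 <- Z9 -> Z1
The empty set is not sufficient: P1 (Z5 <- Z9 <- Z10 -> Z2 -> Z8 -> Z1) has no collider blocking it and no conditioned non-collider, so it is open.
Try {Z9}:
  P1: blocked at chain node Z9 ∈ conditioning set.
  P2: blocked at chain node Z9 ∈ conditioning set.
  P3: blocked at chain node Z9 ∈ conditioning set.
  P4: blocked at chain node Z9 ∈ conditioning set.
  P5: blocked at fork node Z9 ∈ conditioning set.
{Z9} contains no descendant of Z5 and blocks every backdoor path.
No other singleton works — e.g. {Z10} leaves P5 open — so {Z9} is the unique smallest valid adjustment set.

{Z9}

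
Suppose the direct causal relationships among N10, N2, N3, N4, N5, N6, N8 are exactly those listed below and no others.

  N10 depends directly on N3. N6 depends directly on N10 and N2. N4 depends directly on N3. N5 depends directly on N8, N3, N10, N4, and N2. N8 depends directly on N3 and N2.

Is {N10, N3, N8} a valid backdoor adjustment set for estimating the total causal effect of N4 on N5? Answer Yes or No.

Yes

Backdoor paths from N4 to N5 (paths whose first edge points into N4):
  P1: N4 <- N3 -> N10 -> N5
  P2: N4 <- N3 -> N10 -> N6 <- N2 -> N8 -> N5
  P3: N4 <- N3 -> N10 -> N6 <- N2 -> N5
  P4: N4 <- N3 -> N8 <- N2 -> N5
  P5: N4 <- N3 -> N8 <- N2 -> N6 <- N10 -> N5
  P6: N4 <- N3 -> N8 -> N5
  P7: N4 <- N3 -> N5
Condition 1 (no descendant of N4 in the set): holds — descendants of N4 are {N5}; none are in {N10, N3, N8}.
Condition 2 (every backdoor path blocked by {N10, N3, N8}):
  P1: blocked at fork node N3 ∈ conditioning set.
  P2: blocked at fork node N3 ∈ conditioning set.
  P3: blocked at fork node N3 ∈ conditioning set.
  P4: blocked at fork node N3 ∈ conditioning set.
  P5: blocked at fork node N3 ∈ conditioning set.
  P6: blocked at fork node N3 ∈ conditioning set.
  P7: blocked at fork node N3 ∈ conditioning set.
{N10, N3, N8} satisfies the backdoor criterion.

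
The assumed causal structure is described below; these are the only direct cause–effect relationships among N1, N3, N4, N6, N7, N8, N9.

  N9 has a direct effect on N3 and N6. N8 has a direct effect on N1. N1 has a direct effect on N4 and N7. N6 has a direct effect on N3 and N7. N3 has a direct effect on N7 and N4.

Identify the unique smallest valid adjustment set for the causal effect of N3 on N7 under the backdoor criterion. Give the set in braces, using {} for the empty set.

Variables eligible for adjustment (non-descendants of N3, excluding N3 and N7): {N1, N6, N8, N9}.
Backdoor paths from N3 to N7:
  P1: N3 <- N9 -> N6 -> N7
  P2: N3 <- N6 -> N7
The empty set is not sufficient: P1 (N3 <- N9 -> N6 -> N7) has no collider blocking it and no conditioned non-collider, so it is open.
Try {N6}:
  P1: blocked at chain node N6 ∈ conditioning set.
  P2: blocked at fork node N6 ∈ conditioning set.
{N6} contains no descendant of N3 and blocks every backdoor path.
No other singleton works — e.g. {N8} leaves P1 open — so {N6} is the unique smallest valid adjustment set.

{N6}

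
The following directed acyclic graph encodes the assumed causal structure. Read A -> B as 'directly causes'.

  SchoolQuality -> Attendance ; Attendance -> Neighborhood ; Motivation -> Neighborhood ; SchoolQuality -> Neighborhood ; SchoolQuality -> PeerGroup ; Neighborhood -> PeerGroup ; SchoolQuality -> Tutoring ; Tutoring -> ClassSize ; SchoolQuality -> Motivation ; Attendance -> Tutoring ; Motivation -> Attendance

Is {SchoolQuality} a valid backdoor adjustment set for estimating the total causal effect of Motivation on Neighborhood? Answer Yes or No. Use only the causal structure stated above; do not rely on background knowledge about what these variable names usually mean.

Backdoor paths from Motivation to Neighborhood (paths whose first edge points into Motivation):
  P1: Motivation <- SchoolQuality -> Attendance -> Neighborhood
  P2: Motivation <- SchoolQuality -> Neighborhood
  P3: Motivation <- SchoolQuality -> PeerGroup <- Neighborhood
  P4: Motivation <- SchoolQuality -> Tutoring <- Attendance -> Neighborhood
Condition 1 (no descendant of Motivation in the set): holds — descendants of Motivation are {Attendance, ClassSize, Neighborhood, PeerGroup, Tutoring}; none are in {SchoolQuality}.
Condition 2 (every backdoor path blocked by {SchoolQuality}):
  P1: blocked at fork node SchoolQuality ∈ conditioning set.
  P2: blocked at fork node SchoolQuality ∈ conditioning set.
  P3: blocked at fork node SchoolQuality ∈ conditioning set.
  P4: blocked at fork node SchoolQuality ∈ conditioning set.
{SchoolQuality} satisfies the backdoor criterion.

Yes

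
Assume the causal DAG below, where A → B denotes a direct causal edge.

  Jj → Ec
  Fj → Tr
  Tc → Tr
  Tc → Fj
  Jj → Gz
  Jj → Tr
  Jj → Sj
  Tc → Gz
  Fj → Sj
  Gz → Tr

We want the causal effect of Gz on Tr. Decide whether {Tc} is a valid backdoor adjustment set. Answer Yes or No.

Backdoor paths from Gz to Tr (paths whose first edge points into Gz):
  P1: Gz <- Tc -> Fj -> Sj <- Jj -> Tr
  P2: Gz <- Tc -> Fj -> Tr
  P3: Gz <- Tc -> Tr
  P4: Gz <- Jj -> Sj <- Fj <- Tc -> Tr
  P5: Gz <- Jj -> Sj <- Fj -> Tr
  P6: Gz <- Jj -> Tr
Condition 1 (no descendant of Gz in the set): holds — descendants of Gz are {Tr}; none are in {Tc}.
Condition 2 (every backdoor path blocked by {Tc}):
  P1: blocked at fork node Tc ∈ conditioning set.
  P2: blocked at fork node Tc ∈ conditioning set.
  P3: blocked at fork node Tc ∈ conditioning set.
  P4: blocked at collider Sj (neither it nor any descendant is in the conditioning set).
  P5: blocked at collider Sj (neither it nor any descendant is in the conditioning set).
  P6: open — no interior node is in the conditioning set.
{Tc} does not satisfy the backdoor criterion.

No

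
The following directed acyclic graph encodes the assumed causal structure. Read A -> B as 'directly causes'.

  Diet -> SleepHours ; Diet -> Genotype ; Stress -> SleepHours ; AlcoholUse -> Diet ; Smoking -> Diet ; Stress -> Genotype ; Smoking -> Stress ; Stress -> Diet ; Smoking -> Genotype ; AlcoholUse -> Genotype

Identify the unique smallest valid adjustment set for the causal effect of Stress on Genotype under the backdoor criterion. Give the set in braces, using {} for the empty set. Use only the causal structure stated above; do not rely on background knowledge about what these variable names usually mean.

Variables eligible for adjustment (non-descendants of Stress, excluding Stress and Genotype): {AlcoholUse, Smoking}.
Backdoor paths from Stress to Genotype:
  P1: Stress <- Smoking -> Diet <- AlcoholUse -> Genotype
  P2: Stress <- Smoking -> Diet -> Genotype
  P3: Stress <- Smoking -> Genotype
The empty set is not sufficient: P2 (Stress <- Smoking -> Diet -> Genotype) has no collider blocking it and no conditioned non-collider, so it is open.
Try {Smoking}:
  P1: blocked at fork node Smoking ∈ conditioning set.
  P2: blocked at fork node Smoking ∈ conditioning set.
  P3: blocked at fork node Smoking ∈ conditioning set.
{Smoking} contains no descendant of Stress and blocks every backdoor path.
No other singleton works — e.g. {AlcoholUse} leaves P2 open — so {Smoking} is the unique smallest valid adjustment set.

{Smoking}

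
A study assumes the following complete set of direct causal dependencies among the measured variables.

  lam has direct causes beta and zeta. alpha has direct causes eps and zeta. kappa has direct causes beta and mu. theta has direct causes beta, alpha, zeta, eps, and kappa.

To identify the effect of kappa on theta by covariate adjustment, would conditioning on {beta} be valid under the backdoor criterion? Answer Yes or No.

Backdoor paths from kappa to theta (paths whose first edge points into kappa):
  P1: kappa <- beta -> lam <- zeta -> alpha <- eps -> theta
  P2: kappa <- beta -> lam <- zeta -> alpha -> theta
  P3: kappa <- beta -> lam <- zeta -> theta
  P4: kappa <- beta -> theta
Condition 1 (no descendant of kappa in the set): holds — descendants of kappa are {theta}; none are in {beta}.
Condition 2 (every backdoor path blocked by {beta}):
  P1: blocked at fork node beta ∈ conditioning set.
  P2: blocked at fork node beta ∈ conditioning set.
  P3: blocked at fork node beta ∈ conditioning set.
  P4: blocked at fork node beta ∈ conditioning set.
{beta} satisfies the backdoor criterion.

Yes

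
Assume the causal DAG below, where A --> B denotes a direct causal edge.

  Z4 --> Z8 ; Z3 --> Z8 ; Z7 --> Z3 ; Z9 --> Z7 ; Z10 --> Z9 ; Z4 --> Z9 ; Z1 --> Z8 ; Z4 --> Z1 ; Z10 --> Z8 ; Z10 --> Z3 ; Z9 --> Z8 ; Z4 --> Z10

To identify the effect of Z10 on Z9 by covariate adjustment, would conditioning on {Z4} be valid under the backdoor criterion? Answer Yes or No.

Yes

Backdoor paths from Z10 to Z9 (paths whose first edge points into Z10):
  P1: Z10 <- Z4 -> Z1 -> Z8 <- Z9
  P2: Z10 <- Z4 -> Z1 -> Z8 <- Z3 <- Z7 <- Z9
  P3: Z10 <- Z4 -> Z9
  P4: Z10 <- Z4 -> Z8 <- Z9
  P5: Z10 <- Z4 -> Z8 <- Z3 <- Z7 <- Z9
Condition 1 (no descendant of Z10 in the set): holds — descendants of Z10 are {Z3, Z7, Z8, Z9}; none are in {Z4}.
Condition 2 (every backdoor path blocked by {Z4}):
  P1: blocked at fork node Z4 ∈ conditioning set.
  P2: blocked at fork node Z4 ∈ conditioning set.
  P3: blocked at fork node Z4 ∈ conditioning set.
  P4: blocked at fork node Z4 ∈ conditioning set.
  P5: blocked at fork node Z4 ∈ conditioning set.
{Z4} satisfies the backdoor criterion.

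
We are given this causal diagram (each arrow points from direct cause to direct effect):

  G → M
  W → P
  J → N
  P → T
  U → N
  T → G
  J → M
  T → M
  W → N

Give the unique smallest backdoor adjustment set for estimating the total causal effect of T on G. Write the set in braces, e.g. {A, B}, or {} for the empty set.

Variables eligible for adjustment (non-descendants of T, excluding T and G): {J, N, P, U, W}.
Backdoor paths from T to G:
  P1: T <- P <- W -> N <- J -> M <- G
Each backdoor path contains an unconditioned collider, so every path is already blocked with the empty conditioning set:
  P1: blocked at collider N (neither it nor any descendant is in the conditioning set).
The empty set is therefore the unique smallest valid set.

{}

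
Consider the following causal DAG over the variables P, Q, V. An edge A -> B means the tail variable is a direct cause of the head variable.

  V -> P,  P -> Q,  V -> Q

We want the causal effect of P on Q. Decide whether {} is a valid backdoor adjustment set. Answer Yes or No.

No

Backdoor paths from P to Q (paths whose first edge points into P):
  P1: P <- V -> Q
Condition 1 (no descendant of P in the set): holds — descendants of P are {Q}; none are in {}.
Condition 2 (every backdoor path blocked by {}):
  P1: open — no interior node is in the conditioning set.
{} does not satisfy the backdoor criterion.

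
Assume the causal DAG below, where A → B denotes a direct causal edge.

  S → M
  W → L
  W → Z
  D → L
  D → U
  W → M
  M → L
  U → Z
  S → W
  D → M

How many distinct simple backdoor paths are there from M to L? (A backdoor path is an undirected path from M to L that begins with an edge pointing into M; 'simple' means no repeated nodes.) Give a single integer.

A backdoor path from M to L is any simple undirected path whose first edge points into M (i.e. leaves M via a parent).
Parents of M: {D, S, W}.
Enumerating:
  P1: M <- S -> W -> L
  P2: M <- S -> W -> Z <- U <- D -> L
  P3: M <- W -> L
  P4: M <- W -> Z <- U <- D -> L
  P5: M <- D -> L
  P6: M <- D -> U -> Z <- W -> L
That exhausts the simple backdoor paths. Count: 6.

6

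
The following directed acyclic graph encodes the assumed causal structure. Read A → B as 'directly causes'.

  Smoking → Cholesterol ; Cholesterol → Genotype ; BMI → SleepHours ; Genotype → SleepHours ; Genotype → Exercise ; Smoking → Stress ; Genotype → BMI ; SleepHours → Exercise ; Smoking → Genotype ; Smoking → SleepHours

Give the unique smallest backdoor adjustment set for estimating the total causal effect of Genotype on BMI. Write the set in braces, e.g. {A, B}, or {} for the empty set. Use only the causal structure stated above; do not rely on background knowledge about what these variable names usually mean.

Variables eligible for adjustment (non-descendants of Genotype, excluding Genotype and BMI): {Cholesterol, Smoking, Stress}.
Backdoor paths from Genotype to BMI:
  P1: Genotype <- Smoking -> SleepHours <- BMI
  P2: Genotype <- Cholesterol <- Smoking -> SleepHours <- BMI
Each backdoor path contains an unconditioned collider, so every path is already blocked with the empty conditioning set:
  P1: blocked at collider SleepHours (neither it nor any descendant is in the conditioning set).
  P2: blocked at collider SleepHours (neither it nor any descendant is in the conditioning set).
The empty set is therefore the unique smallest valid set.

{}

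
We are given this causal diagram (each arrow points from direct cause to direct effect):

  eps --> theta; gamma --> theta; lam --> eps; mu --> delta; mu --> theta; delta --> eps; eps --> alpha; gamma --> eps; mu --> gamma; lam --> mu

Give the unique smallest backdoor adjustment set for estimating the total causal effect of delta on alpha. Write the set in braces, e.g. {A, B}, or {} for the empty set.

{mu}

Variables eligible for adjustment (non-descendants of delta, excluding delta and alpha): {gamma, lam, mu}.
Backdoor paths from delta to alpha:
  P1: delta <- mu <- lam -> eps -> alpha
  P2: delta <- mu -> gamma -> eps -> alpha
  P3: delta <- mu -> gamma -> theta <- eps -> alpha
  P4: delta <- mu -> theta <- gamma -> eps -> alpha
  P5: delta <- mu -> theta <- eps -> alpha
The empty set is not sufficient: P1 (delta <- mu <- lam -> eps -> alpha) has no collider blocking it and no conditioned non-collider, so it is open.
Try {mu}:
  P1: blocked at chain node mu ∈ conditioning set.
  P2: blocked at fork node mu ∈ conditioning set.
  P3: blocked at fork node mu ∈ conditioning set.
  P4: blocked at fork node mu ∈ conditioning set.
  P5: blocked at fork node mu ∈ conditioning set.
{mu} contains no descendant of delta and blocks every backdoor path.
No other singleton works — e.g. {lam} leaves P2 open — so {mu} is the unique smallest valid adjustment set.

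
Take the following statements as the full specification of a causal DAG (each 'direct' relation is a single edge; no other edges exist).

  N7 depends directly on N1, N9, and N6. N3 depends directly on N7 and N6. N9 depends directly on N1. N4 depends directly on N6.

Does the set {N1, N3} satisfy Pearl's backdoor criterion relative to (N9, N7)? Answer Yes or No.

No

Backdoor paths from N9 to N7 (paths whose first edge points into N9):
  P1: N9 <- N1 -> N7
Condition 1 (no descendant of N9 in the set): FAILS — N3 is a descendant of N9.
Condition 2 (every backdoor path blocked by {N1, N3}):
  P1: blocked at fork node N1 ∈ conditioning set.
{N1, N3} does not satisfy the backdoor criterion.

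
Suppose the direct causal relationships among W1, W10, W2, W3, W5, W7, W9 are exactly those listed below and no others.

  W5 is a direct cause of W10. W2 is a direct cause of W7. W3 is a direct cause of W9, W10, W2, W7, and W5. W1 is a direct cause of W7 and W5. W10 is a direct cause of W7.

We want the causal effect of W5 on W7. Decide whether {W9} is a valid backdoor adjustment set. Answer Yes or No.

No

Backdoor paths from W5 to W7 (paths whose first edge points into W5):
  P1: W5 <- W3 -> W2 -> W7
  P2: W5 <- W3 -> W10 -> W7
  P3: W5 <- W3 -> W7
  P4: W5 <- W1 -> W7
Condition 1 (no descendant of W5 in the set): holds — descendants of W5 are {W10, W7}; none are in {W9}.
Condition 2 (every backdoor path blocked by {W9}):
  P1: open — no interior node is in the conditioning set.
  P2: open — no interior node is in the conditioning set.
  P3: open — no interior node is in the conditioning set.
  P4: open — no interior node is in the conditioning set.
{W9} does not satisfy the backdoor criterion.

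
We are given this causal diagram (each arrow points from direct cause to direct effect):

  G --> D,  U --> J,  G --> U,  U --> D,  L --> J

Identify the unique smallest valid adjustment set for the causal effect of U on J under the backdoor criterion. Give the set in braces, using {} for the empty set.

{}

Variables eligible for adjustment (non-descendants of U, excluding U and J): {G, L}.
Backdoor paths from U to J:
  (none)
With no backdoor paths the empty set already satisfies the criterion, and it is trivially minimal.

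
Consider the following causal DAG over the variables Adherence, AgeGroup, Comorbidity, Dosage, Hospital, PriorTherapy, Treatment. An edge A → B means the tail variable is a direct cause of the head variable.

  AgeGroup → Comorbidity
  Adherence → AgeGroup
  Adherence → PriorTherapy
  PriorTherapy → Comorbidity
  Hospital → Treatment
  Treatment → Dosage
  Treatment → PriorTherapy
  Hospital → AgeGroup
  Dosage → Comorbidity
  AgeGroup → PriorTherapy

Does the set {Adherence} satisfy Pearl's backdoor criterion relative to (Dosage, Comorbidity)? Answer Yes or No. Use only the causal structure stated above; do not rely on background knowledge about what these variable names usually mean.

No

Backdoor paths from Dosage to Comorbidity (paths whose first edge points into Dosage):
  P1: Dosage <- Treatment <- Hospital -> AgeGroup <- Adherence -> PriorTherapy -> Comorbidity
  P2: Dosage <- Treatment <- Hospital -> AgeGroup -> PriorTherapy -> Comorbidity
  P3: Dosage <- Treatment <- Hospital -> AgeGroup -> Comorbidity
  P4: Dosage <- Treatment -> PriorTherapy <- Adherence -> AgeGroup -> Comorbidity
  P5: Dosage <- Treatment -> PriorTherapy <- AgeGroup -> Comorbidity
  P6: Dosage <- Treatment -> PriorTherapy -> Comorbidity
Condition 1 (no descendant of Dosage in the set): holds — descendants of Dosage are {Comorbidity}; none are in {Adherence}.
Condition 2 (every backdoor path blocked by {Adherence}):
  P1: blocked at collider AgeGroup (neither it nor any descendant is in the conditioning set).
  P2: open — no interior node is in the conditioning set.
  P3: open — no interior node is in the conditioning set.
  P4: blocked at collider PriorTherapy (neither it nor any descendant is in the conditioning set).
  P5: blocked at collider PriorTherapy (neither it nor any descendant is in the conditioning set).
  P6: open — no interior node is in the conditioning set.
{Adherence} does not satisfy the backdoor criterion.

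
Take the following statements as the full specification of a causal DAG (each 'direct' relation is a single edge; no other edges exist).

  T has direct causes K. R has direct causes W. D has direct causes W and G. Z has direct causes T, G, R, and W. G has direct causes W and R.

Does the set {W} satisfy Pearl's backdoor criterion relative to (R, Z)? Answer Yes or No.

Yes

Backdoor paths from R to Z (paths whose first edge points into R):
  P1: R <- W -> G -> Z
  P2: R <- W -> Z
  P3: R <- W -> D <- G -> Z
Condition 1 (no descendant of R in the set): holds — descendants of R are {D, G, Z}; none are in {W}.
Condition 2 (every backdoor path blocked by {W}):
  P1: blocked at fork node W ∈ conditioning set.
  P2: blocked at fork node W ∈ conditioning set.
  P3: blocked at fork node W ∈ conditioning set.
{W} satisfies the backdoor criterion.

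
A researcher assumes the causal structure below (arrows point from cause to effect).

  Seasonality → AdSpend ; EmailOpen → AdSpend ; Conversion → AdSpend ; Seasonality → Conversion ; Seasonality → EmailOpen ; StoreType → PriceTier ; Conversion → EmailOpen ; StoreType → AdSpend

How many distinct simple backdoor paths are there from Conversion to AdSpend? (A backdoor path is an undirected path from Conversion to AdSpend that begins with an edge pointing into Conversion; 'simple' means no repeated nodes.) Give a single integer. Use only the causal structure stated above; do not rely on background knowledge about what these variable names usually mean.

A backdoor path from Conversion to AdSpend is any simple undirected path whose first edge points into Conversion (i.e. leaves Conversion via a parent).
Parents of Conversion: {Seasonality}.
Enumerating:
  P1: Conversion <- Seasonality -> EmailOpen -> AdSpend
  P2: Conversion <- Seasonality -> AdSpend
That exhausts the simple backdoor paths. Count: 2.

2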